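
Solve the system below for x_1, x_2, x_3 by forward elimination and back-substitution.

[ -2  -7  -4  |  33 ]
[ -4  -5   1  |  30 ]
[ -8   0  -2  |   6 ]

(-1, -5, 1)

Forward elimination on [A|b]:
R2 <- R2 - (2)*R1:  [   0    9    9  -36 ]
R3 <- R3 - (4)*R1:  [    0    28    14  -126 ]
R3 <- R3 - (28/9)*R2:  [   0    0  -14  -14 ]
Row echelon form:
[ -2  -7   -4  |   33 ]
[  0   9    9  |  -36 ]
[  0   0  -14  |  -14 ]
Back-substitution:
x_3 = (-14) / -14 = 1
x_2 = (-36 - (9)*(1)) / 9 = -5
x_1 = (33 - (-7)*(-5) - (-4)*(1)) / -2 = -1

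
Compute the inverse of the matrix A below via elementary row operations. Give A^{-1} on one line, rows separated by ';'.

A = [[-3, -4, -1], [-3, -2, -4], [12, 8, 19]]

inverse = [1/3 -34/9 -7/9; -1/2 5/2 1/2; 0 4/3 1/3]

Gauss-Jordan on [A | I]:
R1 <- (1/-3)*R1:  [    1   4/3   1/3  |  -1/3     0     0 ]
R2 <- R2 - (-3)*R1:  [  0   2  -3  |  -1   1   0 ]
R3 <- R3 - (12)*R1:  [  0  -8  15  |   4   0   1 ]
R2 <- (1/2)*R2:  [    0     1  -3/2  |  -1/2   1/2     0 ]
R1 <- R1 - (4/3)*R2:  [    1     0   7/3  |   1/3  -2/3     0 ]
R3 <- R3 - (-8)*R2:  [ 0  0  3  |  0  4  1 ]
R3 <- (1/3)*R3:  [   0    0    1  |    0  4/3  1/3 ]
R1 <- R1 - (7/3)*R3:  [     1      0      0  |    1/3  -34/9   -7/9 ]
R2 <- R2 - (-3/2)*R3:  [    0     1     0  |  -1/2   5/2   1/2 ]
Right block of [I | A^{-1}] is the inverse:
[  1/3  -34/9  -7/9 ]
[ -1/2    5/2   1/2 ]
[    0    4/3   1/3 ]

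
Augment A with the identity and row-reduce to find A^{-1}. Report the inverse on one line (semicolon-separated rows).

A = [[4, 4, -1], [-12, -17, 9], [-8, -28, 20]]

Gauss-Jordan on [A | I]:
R1 <- (1/4)*R1:  [    1     1  -1/4  |   1/4     0     0 ]
R2 <- R2 - (-12)*R1:  [  0  -5   6  |   3   1   0 ]
R3 <- R3 - (-8)*R1:  [   0  -20   18  |    2    0    1 ]
R2 <- (1/-5)*R2:  [    0     1  -6/5  |  -3/5  -1/5     0 ]
R1 <- R1 - (1)*R2:  [     1      0  19/20  |  17/20    1/5      0 ]
R3 <- R3 - (-20)*R2:  [   0    0   -6  |  -10   -4    1 ]
R3 <- (1/-6)*R3:  [    0     0     1  |   5/3   2/3  -1/6 ]
R1 <- R1 - (19/20)*R3:  [      1       0       0  |  -11/15  -13/30  19/120 ]
R2 <- R2 - (-6/5)*R3:  [    0     1     0  |   7/5   3/5  -1/5 ]
Right block of [I | A^{-1}] is the inverse:
[ -11/15  -13/30  19/120 ]
[    7/5     3/5    -1/5 ]
[    5/3     2/3    -1/6 ]

inverse = [-11/15 -13/30 19/120; 7/5 3/5 -1/5; 5/3 2/3 -1/6]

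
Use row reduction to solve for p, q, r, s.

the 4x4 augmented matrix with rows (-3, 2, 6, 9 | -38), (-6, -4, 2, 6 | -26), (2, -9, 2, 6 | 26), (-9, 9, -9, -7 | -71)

Forward elimination on [A|b]:
R2 <- R2 - (2)*R1:  [   0   -8  -10  -12   50 ]
R3 <- R3 - (-2/3)*R1:  [     0  -23/3      6     12    2/3 ]
R4 <- R4 - (3)*R1:  [   0    3  -27  -34   43 ]
R3 <- R3 - (23/24)*R2:  [      0       0  187/12    47/2  -189/4 ]
R4 <- R4 - (-3/8)*R2:  [      0       0  -123/4   -77/2   247/4 ]
R4 <- R4 - (-369/187)*R3:  [         0          0          0   1472/187  -5888/187 ]
Row echelon form:
[ -3   2       6         9  |        -38 ]
[  0  -8     -10       -12  |         50 ]
[  0   0  187/12      47/2  |     -189/4 ]
[  0   0       0  1472/187  |  -5888/187 ]
Back-substitution:
s = (-5888/187) / (1472/187) = -4
r = (-189/4 - (47/2)*(-4)) / (187/12) = 3
q = (50 - (-10)*(3) - (-12)*(-4)) / -8 = -4
p = (-38 - (2)*(-4) - (6)*(3) - (9)*(-4)) / -3 = 4

(4, -4, 3, -4)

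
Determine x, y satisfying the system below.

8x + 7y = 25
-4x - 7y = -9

(4, -1)

Forward elimination on [A|b]:
R2 <- R2 - (-1/2)*R1:  [    0  -7/2   7/2 ]
Row echelon form:
[ 8     7  |   25 ]
[ 0  -7/2  |  7/2 ]
Back-substitution:
y = (7/2) / (-7/2) = -1
x = (25 - (7)*(-1)) / 8 = 4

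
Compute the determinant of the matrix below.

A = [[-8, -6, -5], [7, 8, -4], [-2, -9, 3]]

Forward elimination:
R2 <- R2 - (-7/8)*R1:  [     0   11/4  -67/8 ]
R3 <- R3 - (1/4)*R1:  [     0  -15/2   17/4 ]
R3 <- R3 - (-30/11)*R2:  [       0        0  -409/22 ]
Upper-triangular form:
[ -8    -6       -5 ]
[  0  11/4    -67/8 ]
[  0     0  -409/22 ]
det(A) = (-1)^0 * (-8) * (11/4) * (-409/22) = 409  (0 row swaps -> sign +1)

det(A) = 409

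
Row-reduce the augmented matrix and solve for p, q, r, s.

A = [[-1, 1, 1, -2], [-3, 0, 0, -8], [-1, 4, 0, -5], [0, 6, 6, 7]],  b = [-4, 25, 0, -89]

Forward elimination on [A|b]:
R2 <- R2 - (3)*R1:  [  0  -3  -3  -2  37 ]
R3 <- R3 - (1)*R1:  [  0   3  -1  -3   4 ]
R3 <- R3 - (-1)*R2:  [  0   0  -4  -5  41 ]
R4 <- R4 - (-2)*R2:  [   0    0    0    3  -15 ]
Row echelon form:
[ -1   1   1  -2  |   -4 ]
[  0  -3  -3  -2  |   37 ]
[  0   0  -4  -5  |   41 ]
[  0   0   0   3  |  -15 ]
Back-substitution:
s = (-15) / 3 = -5
r = (41 - (-5)*(-5)) / -4 = -4
q = (37 - (-3)*(-4) - (-2)*(-5)) / -3 = -5
p = (-4 - (1)*(-5) - (1)*(-4) - (-2)*(-5)) / -1 = 5

(5, -5, -4, -5)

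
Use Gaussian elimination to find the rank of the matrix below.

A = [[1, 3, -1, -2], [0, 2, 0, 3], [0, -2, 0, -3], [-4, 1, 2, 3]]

Row reduction:
R4 <- R4 - (-4)*R1:  [  0  13  -2  -5 ]
R3 <- R3 - (-1)*R2:  [ 0  0  0  0 ]
R4 <- R4 - (13/2)*R2:  [     0      0     -2  -49/2 ]
R3 <-> R4   (pivot in column 3 was zero)
[ 1  3  -1     -2 ]
[ 0  2   0      3 ]
[ 0  0  -2  -49/2 ]
[ 0  0   0      0 ]
Row echelon form:
[ 1  3  -1     -2 ]
[ 0  2   0      3 ]
[ 0  0  -2  -49/2 ]
[ 0  0   0      0 ]
Nonzero rows / pivot columns: 3

rank(A) = 3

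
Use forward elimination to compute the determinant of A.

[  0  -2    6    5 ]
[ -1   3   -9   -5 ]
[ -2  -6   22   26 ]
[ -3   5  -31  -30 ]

Forward elimination:
R1 <-> R2   (pivot in column 1 was zero)
[ -1   3   -9   -5 ]
[  0  -2    6    5 ]
[ -2  -6   22   26 ]
[ -3   5  -31  -30 ]
R3 <- R3 - (2)*R1:  [   0  -12   40   36 ]
R4 <- R4 - (3)*R1:  [   0   -4   -4  -15 ]
R3 <- R3 - (6)*R2:  [ 0  0  4  6 ]
R4 <- R4 - (2)*R2:  [   0    0  -16  -25 ]
R4 <- R4 - (-4)*R3:  [  0   0   0  -1 ]
Upper-triangular form:
[ -1   3  -9  -5 ]
[  0  -2   6   5 ]
[  0   0   4   6 ]
[  0   0   0  -1 ]
det(A) = (-1)^1 * (-1) * (-2) * (4) * (-1) = 8  (1 row swap -> sign -1)

det(A) = 8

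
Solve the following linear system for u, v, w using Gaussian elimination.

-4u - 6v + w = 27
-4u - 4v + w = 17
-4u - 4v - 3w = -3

(2, -5, 5)

Forward elimination on [A|b]:
R2 <- R2 - (1)*R1:  [   0    2    0  -10 ]
R3 <- R3 - (1)*R1:  [   0    2   -4  -30 ]
R3 <- R3 - (1)*R2:  [   0    0   -4  -20 ]
Row echelon form:
[ -4  -6   1  |   27 ]
[  0   2   0  |  -10 ]
[  0   0  -4  |  -20 ]
Back-substitution:
w = (-20) / -4 = 5
v = (-10) / 2 = -5
u = (27 - (-6)*(-5) - (1)*(5)) / -4 = 2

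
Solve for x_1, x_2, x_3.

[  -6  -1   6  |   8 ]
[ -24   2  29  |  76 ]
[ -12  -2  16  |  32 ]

Forward elimination on [A|b]:
R2 <- R2 - (4)*R1:  [  0   6   5  44 ]
R3 <- R3 - (2)*R1:  [  0   0   4  16 ]
Row echelon form:
[ -6  -1  6  |   8 ]
[  0   6  5  |  44 ]
[  0   0  4  |  16 ]
Back-substitution:
x_3 = (16) / 4 = 4
x_2 = (44 - (5)*(4)) / 6 = 4
x_1 = (8 - (-1)*(4) - (6)*(4)) / -6 = 2

(2, 4, 4)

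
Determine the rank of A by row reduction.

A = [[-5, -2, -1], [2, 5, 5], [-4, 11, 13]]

rank(A) = 2

Row reduction:
R2 <- R2 - (-2/5)*R1:  [    0  21/5  23/5 ]
R3 <- R3 - (4/5)*R1:  [    0  63/5  69/5 ]
R3 <- R3 - (3)*R2:  [ 0  0  0 ]
Row echelon form:
[ -5    -2    -1 ]
[  0  21/5  23/5 ]
[  0     0     0 ]
Nonzero rows / pivot columns: 2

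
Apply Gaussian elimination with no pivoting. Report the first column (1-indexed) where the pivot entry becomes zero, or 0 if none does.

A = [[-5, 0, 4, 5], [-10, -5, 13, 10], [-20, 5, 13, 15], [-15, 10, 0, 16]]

first zero-pivot column = 0

Naive forward elimination:
R2 <- R2 - (2)*R1:  [  0  -5   5   0 ]
R3 <- R3 - (4)*R1:  [  0   5  -3  -5 ]
R4 <- R4 - (3)*R1:  [   0   10  -12    1 ]
R3 <- R3 - (-1)*R2:  [  0   0   2  -5 ]
R4 <- R4 - (-2)*R2:  [  0   0  -2   1 ]
R4 <- R4 - (-1)*R3:  [  0   0   0  -4 ]
All pivots nonzero; naive elimination completes without hitting a zero pivot.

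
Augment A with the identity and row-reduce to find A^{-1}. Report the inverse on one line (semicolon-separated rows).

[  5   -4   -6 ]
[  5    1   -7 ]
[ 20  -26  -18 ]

inverse = [-2 21/25 17/50; -1/2 3/10 1/20; -3/2 1/2 1/4]

Gauss-Jordan on [A | I]:
R1 <- (1/5)*R1:  [    1  -4/5  -6/5  |   1/5     0     0 ]
R2 <- R2 - (5)*R1:  [  0   5  -1  |  -1   1   0 ]
R3 <- R3 - (20)*R1:  [   0  -10    6  |   -4    0    1 ]
R2 <- (1/5)*R2:  [    0     1  -1/5  |  -1/5   1/5     0 ]
R1 <- R1 - (-4/5)*R2:  [      1       0  -34/25  |    1/25    4/25       0 ]
R3 <- R3 - (-10)*R2:  [  0   0   4  |  -6   2   1 ]
R3 <- (1/4)*R3:  [    0     0     1  |  -3/2   1/2   1/4 ]
R1 <- R1 - (-34/25)*R3:  [     1      0      0  |     -2  21/25  17/50 ]
R2 <- R2 - (-1/5)*R3:  [    0     1     0  |  -1/2  3/10  1/20 ]
Right block of [I | A^{-1}] is the inverse:
[   -2  21/25  17/50 ]
[ -1/2   3/10   1/20 ]
[ -3/2    1/2    1/4 ]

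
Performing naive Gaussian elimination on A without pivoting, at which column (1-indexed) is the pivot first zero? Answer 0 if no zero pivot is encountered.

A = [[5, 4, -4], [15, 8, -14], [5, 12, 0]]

Naive forward elimination:
R2 <- R2 - (3)*R1:  [  0  -4  -2 ]
R3 <- R3 - (1)*R1:  [ 0  8  4 ]
R3 <- R3 - (-2)*R2:  [ 0  0  0 ]
Matrix at this point:
[ 5   4  -4 ]
[ 0  -4  -2 ]
[ 0   0   0 ]
Pivot entry (3,3) in the last row is zero and there are no rows below to swap with -> zero pivot in column 3 (A is singular).

first zero-pivot column = 3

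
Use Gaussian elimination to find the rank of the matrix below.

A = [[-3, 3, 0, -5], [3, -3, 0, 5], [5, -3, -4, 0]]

rank(A) = 2

Row reduction:
R2 <- R2 - (-1)*R1:  [ 0  0  0  0 ]
R3 <- R3 - (-5/3)*R1:  [     0      2     -4  -25/3 ]
R2 <-> R3   (pivot in column 2 was zero)
[ -3  3   0     -5 ]
[  0  2  -4  -25/3 ]
[  0  0   0      0 ]
Row echelon form:
[ -3  3   0     -5 ]
[  0  2  -4  -25/3 ]
[  0  0   0      0 ]
Nonzero rows / pivot columns: 2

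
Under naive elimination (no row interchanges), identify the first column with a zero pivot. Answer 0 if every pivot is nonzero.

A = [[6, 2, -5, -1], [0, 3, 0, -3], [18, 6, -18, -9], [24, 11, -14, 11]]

Naive forward elimination:
R3 <- R3 - (3)*R1:  [  0   0  -3  -6 ]
R4 <- R4 - (4)*R1:  [  0   3   6  15 ]
R4 <- R4 - (1)*R2:  [  0   0   6  18 ]
R4 <- R4 - (-2)*R3:  [ 0  0  0  6 ]
All pivots nonzero; naive elimination completes without hitting a zero pivot.

first zero-pivot column = 0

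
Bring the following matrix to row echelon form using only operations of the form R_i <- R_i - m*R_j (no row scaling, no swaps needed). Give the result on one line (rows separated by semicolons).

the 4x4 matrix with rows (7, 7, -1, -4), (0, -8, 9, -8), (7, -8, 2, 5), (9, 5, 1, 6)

Forward elimination:
R3 <- R3 - (1)*R1:  [   0  -15    3    9 ]
R4 <- R4 - (9/7)*R1:  [    0    -4  16/7  78/7 ]
R3 <- R3 - (15/8)*R2:  [      0       0  -111/8      24 ]
R4 <- R4 - (1/2)*R2:  [      0       0  -31/14   106/7 ]
R4 <- R4 - (124/777)*R3:  [        0         0         0  2930/259 ]
Row echelon form:
[ 7   7      -1        -4 ]
[ 0  -8       9        -8 ]
[ 0   0  -111/8        24 ]
[ 0   0       0  2930/259 ]

REF = [7 7 -1 -4; 0 -8 9 -8; 0 0 -111/8 24; 0 0 0 2930/259]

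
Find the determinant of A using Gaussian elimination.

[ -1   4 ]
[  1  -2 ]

det(A) = -2

Forward elimination:
R2 <- R2 - (-1)*R1:  [ 0  2 ]
Upper-triangular form:
[ -1  4 ]
[  0  2 ]
det(A) = (-1)^0 * (-1) * (2) = -2  (0 row swaps -> sign +1)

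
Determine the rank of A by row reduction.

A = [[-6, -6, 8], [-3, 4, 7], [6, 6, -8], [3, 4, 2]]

rank(A) = 3

Row reduction:
R2 <- R2 - (1/2)*R1:  [ 0  7  3 ]
R3 <- R3 - (-1)*R1:  [ 0  0  0 ]
R4 <- R4 - (-1/2)*R1:  [ 0  1  6 ]
R4 <- R4 - (1/7)*R2:  [    0     0  39/7 ]
R3 <-> R4   (pivot in column 3 was zero)
[ -6  -6     8 ]
[  0   7     3 ]
[  0   0  39/7 ]
[  0   0     0 ]
Row echelon form:
[ -6  -6     8 ]
[  0   7     3 ]
[  0   0  39/7 ]
[  0   0     0 ]
Nonzero rows / pivot columns: 3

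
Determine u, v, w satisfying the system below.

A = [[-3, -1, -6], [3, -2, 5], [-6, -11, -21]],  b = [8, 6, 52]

Forward elimination on [A|b]:
R2 <- R2 - (-1)*R1:  [  0  -3  -1  14 ]
R3 <- R3 - (2)*R1:  [  0  -9  -9  36 ]
R3 <- R3 - (3)*R2:  [  0   0  -6  -6 ]
Row echelon form:
[ -3  -1  -6  |   8 ]
[  0  -3  -1  |  14 ]
[  0   0  -6  |  -6 ]
Back-substitution:
w = (-6) / -6 = 1
v = (14 - (-1)*(1)) / -3 = -5
u = (8 - (-1)*(-5) - (-6)*(1)) / -3 = -3

(-3, -5, 1)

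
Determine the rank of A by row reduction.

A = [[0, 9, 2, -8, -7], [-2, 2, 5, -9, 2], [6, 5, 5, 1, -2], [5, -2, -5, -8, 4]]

rank(A) = 4

Row reduction:
R1 <-> R2   (pivot in column 1 was zero)
[ -2   2   5  -9   2 ]
[  0   9   2  -8  -7 ]
[  6   5   5   1  -2 ]
[  5  -2  -5  -8   4 ]
R3 <- R3 - (-3)*R1:  [   0   11   20  -26    4 ]
R4 <- R4 - (-5/2)*R1:  [     0      3   15/2  -61/2      9 ]
R3 <- R3 - (11/9)*R2:  [      0       0   158/9  -146/9   113/9 ]
R4 <- R4 - (1/3)*R2:  [      0       0    41/6  -167/6    34/3 ]
R4 <- R4 - (123/316)*R3:  [        0         0         0  -1700/79  2037/316 ]
Row echelon form:
[ -2  2      5        -9         2 ]
[  0  9      2        -8        -7 ]
[  0  0  158/9    -146/9     113/9 ]
[  0  0      0  -1700/79  2037/316 ]
Nonzero rows / pivot columns: 4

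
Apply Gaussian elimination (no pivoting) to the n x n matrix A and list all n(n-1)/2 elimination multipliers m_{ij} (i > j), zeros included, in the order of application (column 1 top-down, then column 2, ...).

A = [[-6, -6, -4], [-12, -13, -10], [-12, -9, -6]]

multipliers: 2, 2, -3

Forward elimination:
R2 <- R2 - (2)*R1:  [  0  -1  -2 ]
R3 <- R3 - (2)*R1:  [ 0  3  2 ]
R3 <- R3 - (-3)*R2:  [  0   0  -4 ]
Multipliers (in order of application): m_{21} = 2, m_{31} = 2, m_{32} = -3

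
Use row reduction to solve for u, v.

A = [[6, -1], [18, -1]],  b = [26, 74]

Forward elimination on [A|b]:
R2 <- R2 - (3)*R1:  [  0   2  -4 ]
Row echelon form:
[ 6  -1  |  26 ]
[ 0   2  |  -4 ]
Back-substitution:
v = (-4) / 2 = -2
u = (26 - (-1)*(-2)) / 6 = 4

(4, -2)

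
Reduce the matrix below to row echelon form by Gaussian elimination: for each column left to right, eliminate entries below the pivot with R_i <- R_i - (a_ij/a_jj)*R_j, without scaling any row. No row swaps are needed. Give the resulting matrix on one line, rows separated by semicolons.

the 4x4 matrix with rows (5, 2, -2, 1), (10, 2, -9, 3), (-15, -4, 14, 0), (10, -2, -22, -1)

Forward elimination:
R2 <- R2 - (2)*R1:  [  0  -2  -5   1 ]
R3 <- R3 - (-3)*R1:  [ 0  2  8  3 ]
R4 <- R4 - (2)*R1:  [   0   -6  -18   -3 ]
R3 <- R3 - (-1)*R2:  [ 0  0  3  4 ]
R4 <- R4 - (3)*R2:  [  0   0  -3  -6 ]
R4 <- R4 - (-1)*R3:  [  0   0   0  -2 ]
Row echelon form:
[ 5   2  -2   1 ]
[ 0  -2  -5   1 ]
[ 0   0   3   4 ]
[ 0   0   0  -2 ]

REF = [5 2 -2 1; 0 -2 -5 1; 0 0 3 4; 0 0 0 -2]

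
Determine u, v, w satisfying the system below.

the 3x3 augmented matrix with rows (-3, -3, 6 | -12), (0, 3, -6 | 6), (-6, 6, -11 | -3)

Forward elimination on [A|b]:
R3 <- R3 - (2)*R1:  [   0   12  -23   21 ]
R3 <- R3 - (4)*R2:  [  0   0   1  -3 ]
Row echelon form:
[ -3  -3   6  |  -12 ]
[  0   3  -6  |    6 ]
[  0   0   1  |   -3 ]
Back-substitution:
w = (-3) / 1 = -3
v = (6 - (-6)*(-3)) / 3 = -4
u = (-12 - (-3)*(-4) - (6)*(-3)) / -3 = 2

(2, -4, -3)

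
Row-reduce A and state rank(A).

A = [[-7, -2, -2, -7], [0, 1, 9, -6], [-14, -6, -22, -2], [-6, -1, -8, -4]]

Row reduction:
R3 <- R3 - (2)*R1:  [   0   -2  -18   12 ]
R4 <- R4 - (6/7)*R1:  [     0    5/7  -44/7      2 ]
R3 <- R3 - (-2)*R2:  [ 0  0  0  0 ]
R4 <- R4 - (5/7)*R2:  [     0      0  -89/7   44/7 ]
R3 <-> R4   (pivot in column 3 was zero)
[ -7  -2     -2    -7 ]
[  0   1      9    -6 ]
[  0   0  -89/7  44/7 ]
[  0   0      0     0 ]
Row echelon form:
[ -7  -2     -2    -7 ]
[  0   1      9    -6 ]
[  0   0  -89/7  44/7 ]
[  0   0      0     0 ]
Nonzero rows / pivot columns: 3

rank(A) = 3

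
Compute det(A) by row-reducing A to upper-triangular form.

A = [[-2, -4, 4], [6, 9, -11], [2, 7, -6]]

Forward elimination:
R2 <- R2 - (-3)*R1:  [  0  -3   1 ]
R3 <- R3 - (-1)*R1:  [  0   3  -2 ]
R3 <- R3 - (-1)*R2:  [  0   0  -1 ]
Upper-triangular form:
[ -2  -4   4 ]
[  0  -3   1 ]
[  0   0  -1 ]
det(A) = (-1)^0 * (-2) * (-3) * (-1) = -6  (0 row swaps -> sign +1)

det(A) = -6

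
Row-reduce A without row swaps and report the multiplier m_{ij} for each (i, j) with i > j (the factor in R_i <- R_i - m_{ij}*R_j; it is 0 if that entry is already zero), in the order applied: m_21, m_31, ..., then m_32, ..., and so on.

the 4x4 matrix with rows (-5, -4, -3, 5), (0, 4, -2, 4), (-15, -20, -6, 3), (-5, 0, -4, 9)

multipliers: 0, 3, 1, -2, 1, -1

Forward elimination:
R2: entry in column 1 is already 0 -> m_{21} = 0 (no row operation needed)
R3 <- R3 - (3)*R1:  [   0   -8    3  -12 ]
R4 <- R4 - (1)*R1:  [  0   4  -1   4 ]
R3 <- R3 - (-2)*R2:  [  0   0  -1  -4 ]
R4 <- R4 - (1)*R2:  [ 0  0  1  0 ]
R4 <- R4 - (-1)*R3:  [  0   0   0  -4 ]
Multipliers (in order of application): m_{21} = 0, m_{31} = 3, m_{41} = 1, m_{32} = -2, m_{42} = 1, m_{43} = -1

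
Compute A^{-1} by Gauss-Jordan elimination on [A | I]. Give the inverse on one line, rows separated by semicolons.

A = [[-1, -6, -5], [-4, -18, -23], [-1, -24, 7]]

inverse = [113/3 -9 -8/3; -17/6 2/3 1/6; -13/3 1 1/3]

Gauss-Jordan on [A | I]:
R1 <- (1/-1)*R1:  [  1   6   5  |  -1   0   0 ]
R2 <- R2 - (-4)*R1:  [  0   6  -3  |  -4   1   0 ]
R3 <- R3 - (-1)*R1:  [   0  -18   12  |   -1    0    1 ]
R2 <- (1/6)*R2:  [    0     1  -1/2  |  -2/3   1/6     0 ]
R1 <- R1 - (6)*R2:  [  1   0   8  |   3  -1   0 ]
R3 <- R3 - (-18)*R2:  [   0    0    3  |  -13    3    1 ]
R3 <- (1/3)*R3:  [     0      0      1  |  -13/3      1    1/3 ]
R1 <- R1 - (8)*R3:  [     1      0      0  |  113/3     -9   -8/3 ]
R2 <- R2 - (-1/2)*R3:  [     0      1      0  |  -17/6    2/3    1/6 ]
Right block of [I | A^{-1}] is the inverse:
[ 113/3   -9  -8/3 ]
[ -17/6  2/3   1/6 ]
[ -13/3    1   1/3 ]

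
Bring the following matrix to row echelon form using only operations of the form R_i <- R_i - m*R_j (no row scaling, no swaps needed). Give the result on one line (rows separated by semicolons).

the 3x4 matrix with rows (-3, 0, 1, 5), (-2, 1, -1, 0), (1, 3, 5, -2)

Forward elimination:
R2 <- R2 - (2/3)*R1:  [     0      1   -5/3  -10/3 ]
R3 <- R3 - (-1/3)*R1:  [    0     3  16/3  -1/3 ]
R3 <- R3 - (3)*R2:  [    0     0  31/3  29/3 ]
Row echelon form:
[ -3  0     1      5 ]
[  0  1  -5/3  -10/3 ]
[  0  0  31/3   29/3 ]

REF = [-3 0 1 5; 0 1 -5/3 -10/3; 0 0 31/3 29/3]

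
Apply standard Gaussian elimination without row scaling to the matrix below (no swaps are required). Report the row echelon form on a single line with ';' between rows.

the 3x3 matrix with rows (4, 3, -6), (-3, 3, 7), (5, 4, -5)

Forward elimination:
R2 <- R2 - (-3/4)*R1:  [    0  21/4   5/2 ]
R3 <- R3 - (5/4)*R1:  [   0  1/4  5/2 ]
R3 <- R3 - (1/21)*R2:  [     0      0  50/21 ]
Row echelon form:
[ 4     3     -6 ]
[ 0  21/4    5/2 ]
[ 0     0  50/21 ]

REF = [4 3 -6; 0 21/4 5/2; 0 0 50/21]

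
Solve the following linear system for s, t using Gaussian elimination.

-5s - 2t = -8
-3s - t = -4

Forward elimination on [A|b]:
R2 <- R2 - (3/5)*R1:  [   0  1/5  4/5 ]
Row echelon form:
[ -5   -2  |   -8 ]
[  0  1/5  |  4/5 ]
Back-substitution:
t = (4/5) / (1/5) = 4
s = (-8 - (-2)*(4)) / -5 = 0

(0, 4)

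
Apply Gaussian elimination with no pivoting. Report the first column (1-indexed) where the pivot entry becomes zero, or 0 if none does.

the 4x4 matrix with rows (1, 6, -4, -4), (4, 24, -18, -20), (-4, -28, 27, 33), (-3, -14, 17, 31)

Naive forward elimination:
R2 <- R2 - (4)*R1:  [  0   0  -2  -4 ]
R3 <- R3 - (-4)*R1:  [  0  -4  11  17 ]
R4 <- R4 - (-3)*R1:  [  0   4   5  19 ]
Matrix at this point:
[ 1   6  -4  -4 ]
[ 0   0  -2  -4 ]
[ 0  -4  11  17 ]
[ 0   4   5  19 ]
Pivot entry (2,2) is zero but row 3 has -4 in column 2 -> naive elimination stops; a row interchange (e.g. R2 <-> R3) would be required here.

first zero-pivot column = 2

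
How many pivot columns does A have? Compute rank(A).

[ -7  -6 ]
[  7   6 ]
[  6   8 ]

Row reduction:
R2 <- R2 - (-1)*R1:  [ 0  0 ]
R3 <- R3 - (-6/7)*R1:  [    0  20/7 ]
R2 <-> R3   (pivot in column 2 was zero)
[ -7    -6 ]
[  0  20/7 ]
[  0     0 ]
Row echelon form:
[ -7    -6 ]
[  0  20/7 ]
[  0     0 ]
Nonzero rows / pivot columns: 2

rank(A) = 2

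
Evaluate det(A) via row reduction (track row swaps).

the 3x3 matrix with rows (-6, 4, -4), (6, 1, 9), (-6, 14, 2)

Forward elimination:
R2 <- R2 - (-1)*R1:  [ 0  5  5 ]
R3 <- R3 - (1)*R1:  [  0  10   6 ]
R3 <- R3 - (2)*R2:  [  0   0  -4 ]
Upper-triangular form:
[ -6  4  -4 ]
[  0  5   5 ]
[  0  0  -4 ]
det(A) = (-1)^0 * (-6) * (5) * (-4) = 120  (0 row swaps -> sign +1)

det(A) = 120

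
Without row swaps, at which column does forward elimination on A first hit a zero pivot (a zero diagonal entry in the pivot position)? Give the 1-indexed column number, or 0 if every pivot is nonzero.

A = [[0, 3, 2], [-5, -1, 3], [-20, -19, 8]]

first zero-pivot column = 1

Naive forward elimination:
Pivot entry (1,1) is zero but row 2 has -5 in column 1 -> naive elimination stops; a row interchange (e.g. R1 <-> R2) would be required here.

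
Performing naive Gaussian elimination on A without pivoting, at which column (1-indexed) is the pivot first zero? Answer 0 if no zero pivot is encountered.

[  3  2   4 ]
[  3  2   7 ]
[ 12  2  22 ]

first zero-pivot column = 2

Naive forward elimination:
R2 <- R2 - (1)*R1:  [ 0  0  3 ]
R3 <- R3 - (4)*R1:  [  0  -6   6 ]
Matrix at this point:
[ 3   2  4 ]
[ 0   0  3 ]
[ 0  -6  6 ]
Pivot entry (2,2) is zero but row 3 has -6 in column 2 -> naive elimination stops; a row interchange (e.g. R2 <-> R3) would be required here.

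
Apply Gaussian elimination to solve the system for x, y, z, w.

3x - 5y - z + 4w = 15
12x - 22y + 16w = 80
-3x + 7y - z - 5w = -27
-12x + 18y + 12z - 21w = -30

Forward elimination on [A|b]:
R2 <- R2 - (4)*R1:  [  0  -2   4   0  20 ]
R3 <- R3 - (-1)*R1:  [   0    2   -2   -1  -12 ]
R4 <- R4 - (-4)*R1:  [  0  -2   8  -5  30 ]
R3 <- R3 - (-1)*R2:  [  0   0   2  -1   8 ]
R4 <- R4 - (1)*R2:  [  0   0   4  -5  10 ]
R4 <- R4 - (2)*R3:  [  0   0   0  -3  -6 ]
Row echelon form:
[ 3  -5  -1   4  |  15 ]
[ 0  -2   4   0  |  20 ]
[ 0   0   2  -1  |   8 ]
[ 0   0   0  -3  |  -6 ]
Back-substitution:
w = (-6) / -3 = 2
z = (8 - (-1)*(2)) / 2 = 5
y = (20 - (4)*(5)) / -2 = 0
x = (15 - (-5)*(0) - (-1)*(5) - (4)*(2)) / 3 = 4

(4, 0, 5, 2)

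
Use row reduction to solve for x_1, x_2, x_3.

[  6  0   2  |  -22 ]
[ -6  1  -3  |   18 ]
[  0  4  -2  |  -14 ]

Forward elimination on [A|b]:
R2 <- R2 - (-1)*R1:  [  0   1  -1  -4 ]
R3 <- R3 - (4)*R2:  [ 0  0  2  2 ]
Row echelon form:
[ 6  0   2  |  -22 ]
[ 0  1  -1  |   -4 ]
[ 0  0   2  |    2 ]
Back-substitution:
x_3 = (2) / 2 = 1
x_2 = (-4 - (-1)*(1)) / 1 = -3
x_1 = (-22 - (2)*(1)) / 6 = -4

(-4, -3, 1)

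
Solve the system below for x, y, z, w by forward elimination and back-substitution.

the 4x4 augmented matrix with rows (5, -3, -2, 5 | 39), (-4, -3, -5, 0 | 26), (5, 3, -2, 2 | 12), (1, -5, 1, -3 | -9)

Forward elimination on [A|b]:
R2 <- R2 - (-4/5)*R1:  [     0  -27/5  -33/5      4  286/5 ]
R3 <- R3 - (1)*R1:  [   0    6    0   -3  -27 ]
R4 <- R4 - (1/5)*R1:  [     0  -22/5    7/5     -4  -84/5 ]
R3 <- R3 - (-10/9)*R2:  [     0      0  -22/3   13/9  329/9 ]
R4 <- R4 - (22/27)*R2:  [        0         0      61/9   -196/27  -1712/27 ]
R4 <- R4 - (-61/66)*R3:  [        0         0         0   -391/66  -1955/66 ]
Row echelon form:
[ 5     -3     -2        5  |        39 ]
[ 0  -27/5  -33/5        4  |     286/5 ]
[ 0      0  -22/3     13/9  |     329/9 ]
[ 0      0      0  -391/66  |  -1955/66 ]
Back-substitution:
w = (-1955/66) / (-391/66) = 5
z = (329/9 - (13/9)*(5)) / (-22/3) = -4
y = (286/5 - (-33/5)*(-4) - (4)*(5)) / (-27/5) = -2
x = (39 - (-3)*(-2) - (-2)*(-4) - (5)*(5)) / 5 = 0

(0, -2, -4, 5)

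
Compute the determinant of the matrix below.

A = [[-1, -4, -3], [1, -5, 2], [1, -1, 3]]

det(A) = 5

Forward elimination:
R2 <- R2 - (-1)*R1:  [  0  -9  -1 ]
R3 <- R3 - (-1)*R1:  [  0  -5   0 ]
R3 <- R3 - (5/9)*R2:  [   0    0  5/9 ]
Upper-triangular form:
[ -1  -4   -3 ]
[  0  -9   -1 ]
[  0   0  5/9 ]
det(A) = (-1)^0 * (-1) * (-9) * (5/9) = 5  (0 row swaps -> sign +1)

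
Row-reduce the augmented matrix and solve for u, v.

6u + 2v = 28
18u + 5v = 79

(3, 5)

Forward elimination on [A|b]:
R2 <- R2 - (3)*R1:  [  0  -1  -5 ]
Row echelon form:
[ 6   2  |  28 ]
[ 0  -1  |  -5 ]
Back-substitution:
v = (-5) / -1 = 5
u = (28 - (2)*(5)) / 6 = 3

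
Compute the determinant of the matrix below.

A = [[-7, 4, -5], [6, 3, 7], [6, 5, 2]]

det(A) = 263

Forward elimination:
R2 <- R2 - (-6/7)*R1:  [    0  45/7  19/7 ]
R3 <- R3 - (-6/7)*R1:  [     0   59/7  -16/7 ]
R3 <- R3 - (59/45)*R2:  [       0        0  -263/45 ]
Upper-triangular form:
[ -7     4       -5 ]
[  0  45/7     19/7 ]
[  0     0  -263/45 ]
det(A) = (-1)^0 * (-7) * (45/7) * (-263/45) = 263  (0 row swaps -> sign +1)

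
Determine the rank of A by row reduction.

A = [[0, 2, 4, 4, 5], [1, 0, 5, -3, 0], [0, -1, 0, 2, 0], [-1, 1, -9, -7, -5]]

rank(A) = 3

Row reduction:
R1 <-> R2   (pivot in column 1 was zero)
[  1   0   5  -3   0 ]
[  0   2   4   4   5 ]
[  0  -1   0   2   0 ]
[ -1   1  -9  -7  -5 ]
R4 <- R4 - (-1)*R1:  [   0    1   -4  -10   -5 ]
R3 <- R3 - (-1/2)*R2:  [   0    0    2    4  5/2 ]
R4 <- R4 - (1/2)*R2:  [     0      0     -6    -12  -15/2 ]
R4 <- R4 - (-3)*R3:  [ 0  0  0  0  0 ]
Row echelon form:
[ 1  0  5  -3    0 ]
[ 0  2  4   4    5 ]
[ 0  0  2   4  5/2 ]
[ 0  0  0   0    0 ]
Nonzero rows / pivot columns: 3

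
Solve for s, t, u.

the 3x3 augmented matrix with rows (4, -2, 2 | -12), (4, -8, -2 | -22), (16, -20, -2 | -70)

Forward elimination on [A|b]:
R2 <- R2 - (1)*R1:  [   0   -6   -4  -10 ]
R3 <- R3 - (4)*R1:  [   0  -12  -10  -22 ]
R3 <- R3 - (2)*R2:  [  0   0  -2  -2 ]
Row echelon form:
[ 4  -2   2  |  -12 ]
[ 0  -6  -4  |  -10 ]
[ 0   0  -2  |   -2 ]
Back-substitution:
u = (-2) / -2 = 1
t = (-10 - (-4)*(1)) / -6 = 1
s = (-12 - (-2)*(1) - (2)*(1)) / 4 = -3

(-3, 1, 1)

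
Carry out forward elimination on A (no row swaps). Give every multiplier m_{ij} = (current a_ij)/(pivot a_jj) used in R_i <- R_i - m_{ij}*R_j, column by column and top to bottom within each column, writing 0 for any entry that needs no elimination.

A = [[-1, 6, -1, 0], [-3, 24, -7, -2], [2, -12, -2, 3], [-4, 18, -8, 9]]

multipliers: 3, -2, 4, 0, -1, 2

Forward elimination:
R2 <- R2 - (3)*R1:  [  0   6  -4  -2 ]
R3 <- R3 - (-2)*R1:  [  0   0  -4   3 ]
R4 <- R4 - (4)*R1:  [  0  -6  -4   9 ]
R3: entry in column 2 is already 0 -> m_{32} = 0 (no row operation needed)
R4 <- R4 - (-1)*R2:  [  0   0  -8   7 ]
R4 <- R4 - (2)*R3:  [ 0  0  0  1 ]
Multipliers (in order of application): m_{21} = 3, m_{31} = -2, m_{41} = 4, m_{32} = 0, m_{42} = -1, m_{43} = 2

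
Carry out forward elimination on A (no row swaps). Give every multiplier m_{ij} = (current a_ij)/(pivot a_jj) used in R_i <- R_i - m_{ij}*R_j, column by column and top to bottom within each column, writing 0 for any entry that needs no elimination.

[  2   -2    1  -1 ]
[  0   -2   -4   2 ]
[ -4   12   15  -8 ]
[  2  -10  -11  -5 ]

Forward elimination:
R2: entry in column 1 is already 0 -> m_{21} = 0 (no row operation needed)
R3 <- R3 - (-2)*R1:  [   0    8   17  -10 ]
R4 <- R4 - (1)*R1:  [   0   -8  -12   -4 ]
R3 <- R3 - (-4)*R2:  [  0   0   1  -2 ]
R4 <- R4 - (4)*R2:  [   0    0    4  -12 ]
R4 <- R4 - (4)*R3:  [  0   0   0  -4 ]
Multipliers (in order of application): m_{21} = 0, m_{31} = -2, m_{41} = 1, m_{32} = -4, m_{42} = 4, m_{43} = 4

multipliers: 0, -2, 1, -4, 4, 4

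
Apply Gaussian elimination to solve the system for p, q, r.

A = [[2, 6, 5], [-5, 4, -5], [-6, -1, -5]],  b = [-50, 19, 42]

(-3, -4, -4)

Forward elimination on [A|b]:
R2 <- R2 - (-5/2)*R1:  [    0    19  15/2  -106 ]
R3 <- R3 - (-3)*R1:  [    0    17    10  -108 ]
R3 <- R3 - (17/19)*R2:  [       0        0   125/38  -250/19 ]
Row echelon form:
[ 2   6       5  |      -50 ]
[ 0  19    15/2  |     -106 ]
[ 0   0  125/38  |  -250/19 ]
Back-substitution:
r = (-250/19) / (125/38) = -4
q = (-106 - (15/2)*(-4)) / 19 = -4
p = (-50 - (6)*(-4) - (5)*(-4)) / 2 = -3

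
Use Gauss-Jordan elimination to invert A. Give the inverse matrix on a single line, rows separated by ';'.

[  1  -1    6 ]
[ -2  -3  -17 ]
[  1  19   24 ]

Gauss-Jordan on [A | I]:
R2 <- R2 - (-2)*R1:  [  0  -5  -5  |   2   1   0 ]
R3 <- R3 - (1)*R1:  [  0  20  18  |  -1   0   1 ]
R2 <- (1/-5)*R2:  [    0     1     1  |  -2/5  -1/5     0 ]
R1 <- R1 - (-1)*R2:  [    1     0     7  |   3/5  -1/5     0 ]
R3 <- R3 - (20)*R2:  [  0   0  -2  |   7   4   1 ]
R3 <- (1/-2)*R3:  [    0     0     1  |  -7/2    -2  -1/2 ]
R1 <- R1 - (7)*R3:  [      1       0       0  |  251/10    69/5     7/2 ]
R2 <- R2 - (1)*R3:  [     0      1      0  |  31/10    9/5    1/2 ]
Right block of [I | A^{-1}] is the inverse:
[ 251/10  69/5   7/2 ]
[  31/10   9/5   1/2 ]
[   -7/2    -2  -1/2 ]

inverse = [251/10 69/5 7/2; 31/10 9/5 1/2; -7/2 -2 -1/2]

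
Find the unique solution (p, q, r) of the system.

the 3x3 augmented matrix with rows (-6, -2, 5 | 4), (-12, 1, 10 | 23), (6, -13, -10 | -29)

(-5, 3, -4)

Forward elimination on [A|b]:
R2 <- R2 - (2)*R1:  [  0   5   0  15 ]
R3 <- R3 - (-1)*R1:  [   0  -15   -5  -25 ]
R3 <- R3 - (-3)*R2:  [  0   0  -5  20 ]
Row echelon form:
[ -6  -2   5  |   4 ]
[  0   5   0  |  15 ]
[  0   0  -5  |  20 ]
Back-substitution:
r = (20) / -5 = -4
q = (15) / 5 = 3
p = (4 - (-2)*(3) - (5)*(-4)) / -6 = -5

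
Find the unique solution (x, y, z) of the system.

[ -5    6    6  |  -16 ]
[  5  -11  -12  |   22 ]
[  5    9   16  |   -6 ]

Forward elimination on [A|b]:
R2 <- R2 - (-1)*R1:  [  0  -5  -6   6 ]
R3 <- R3 - (-1)*R1:  [   0   15   22  -22 ]
R3 <- R3 - (-3)*R2:  [  0   0   4  -4 ]
Row echelon form:
[ -5   6   6  |  -16 ]
[  0  -5  -6  |    6 ]
[  0   0   4  |   -4 ]
Back-substitution:
z = (-4) / 4 = -1
y = (6 - (-6)*(-1)) / -5 = 0
x = (-16 - (6)*(0) - (6)*(-1)) / -5 = 2

(2, 0, -1)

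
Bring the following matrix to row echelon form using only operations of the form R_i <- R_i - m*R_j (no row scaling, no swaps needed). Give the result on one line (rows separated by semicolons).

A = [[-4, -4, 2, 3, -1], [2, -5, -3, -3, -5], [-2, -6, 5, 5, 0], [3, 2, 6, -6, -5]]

Forward elimination:
R2 <- R2 - (-1/2)*R1:  [     0     -7     -2   -3/2  -11/2 ]
R3 <- R3 - (1/2)*R1:  [   0   -4    4  7/2  1/2 ]
R4 <- R4 - (-3/4)*R1:  [     0     -1   15/2  -15/4  -23/4 ]
R3 <- R3 - (4/7)*R2:  [     0      0   36/7  61/14  51/14 ]
R4 <- R4 - (1/7)*R2:  [       0        0   109/14   -99/28  -139/28 ]
R4 <- R4 - (109/72)*R3:  [         0          0          0  -1459/144    -503/48 ]
Row echelon form:
[ -4  -4     2          3       -1 ]
[  0  -7    -2       -3/2    -11/2 ]
[  0   0  36/7      61/14    51/14 ]
[  0   0     0  -1459/144  -503/48 ]

REF = [-4 -4 2 3 -1; 0 -7 -2 -3/2 -11/2; 0 0 36/7 61/14 51/14; 0 0 0 -1459/144 -503/48]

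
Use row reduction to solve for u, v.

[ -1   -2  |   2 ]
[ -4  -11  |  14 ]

(2, -2)

Forward elimination on [A|b]:
R2 <- R2 - (4)*R1:  [  0  -3   6 ]
Row echelon form:
[ -1  -2  |  2 ]
[  0  -3  |  6 ]
Back-substitution:
v = (6) / -3 = -2
u = (2 - (-2)*(-2)) / -1 = 2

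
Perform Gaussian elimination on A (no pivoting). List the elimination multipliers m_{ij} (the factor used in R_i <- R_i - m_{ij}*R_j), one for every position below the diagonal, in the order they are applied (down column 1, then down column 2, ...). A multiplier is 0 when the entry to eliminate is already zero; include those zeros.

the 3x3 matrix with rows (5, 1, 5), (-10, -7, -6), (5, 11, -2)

multipliers: -2, 1, -2

Forward elimination:
R2 <- R2 - (-2)*R1:  [  0  -5   4 ]
R3 <- R3 - (1)*R1:  [  0  10  -7 ]
R3 <- R3 - (-2)*R2:  [ 0  0  1 ]
Multipliers (in order of application): m_{21} = -2, m_{31} = 1, m_{32} = -2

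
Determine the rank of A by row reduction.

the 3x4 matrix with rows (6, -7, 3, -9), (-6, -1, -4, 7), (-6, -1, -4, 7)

rank(A) = 2

Row reduction:
R2 <- R2 - (-1)*R1:  [  0  -8  -1  -2 ]
R3 <- R3 - (-1)*R1:  [  0  -8  -1  -2 ]
R3 <- R3 - (1)*R2:  [ 0  0  0  0 ]
Row echelon form:
[ 6  -7   3  -9 ]
[ 0  -8  -1  -2 ]
[ 0   0   0   0 ]
Nonzero rows / pivot columns: 2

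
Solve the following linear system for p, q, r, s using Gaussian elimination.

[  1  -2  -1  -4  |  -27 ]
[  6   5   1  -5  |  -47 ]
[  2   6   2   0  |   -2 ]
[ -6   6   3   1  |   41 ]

Forward elimination on [A|b]:
R2 <- R2 - (6)*R1:  [   0   17    7   19  115 ]
R3 <- R3 - (2)*R1:  [  0  10   4   8  52 ]
R4 <- R4 - (-6)*R1:  [    0    -6    -3   -23  -121 ]
R3 <- R3 - (10/17)*R2:  [       0        0    -2/17   -54/17  -266/17 ]
R4 <- R4 - (-6/17)*R2:  [        0         0     -9/17   -277/17  -1367/17 ]
R4 <- R4 - (9/2)*R3:  [   0    0    0   -2  -10 ]
Row echelon form:
[ 1  -2     -1      -4  |      -27 ]
[ 0  17      7      19  |      115 ]
[ 0   0  -2/17  -54/17  |  -266/17 ]
[ 0   0      0      -2  |      -10 ]
Back-substitution:
s = (-10) / -2 = 5
r = (-266/17 - (-54/17)*(5)) / (-2/17) = -2
q = (115 - (7)*(-2) - (19)*(5)) / 17 = 2
p = (-27 - (-2)*(2) - (-1)*(-2) - (-4)*(5)) / 1 = -5

(-5, 2, -2, 5)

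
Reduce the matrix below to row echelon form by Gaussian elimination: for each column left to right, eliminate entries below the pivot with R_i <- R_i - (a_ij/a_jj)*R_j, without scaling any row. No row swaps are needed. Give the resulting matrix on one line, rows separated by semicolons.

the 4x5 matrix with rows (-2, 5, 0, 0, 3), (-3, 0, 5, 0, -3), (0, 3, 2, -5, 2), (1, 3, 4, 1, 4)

REF = [-2 5 0 0 3; 0 -15/2 5 0 -15/2; 0 0 4 -5 -1; 0 0 0 127/12 23/12]

Forward elimination:
R2 <- R2 - (3/2)*R1:  [     0  -15/2      5      0  -15/2 ]
R4 <- R4 - (-1/2)*R1:  [    0  11/2     4     1  11/2 ]
R3 <- R3 - (-2/5)*R2:  [  0   0   4  -5  -1 ]
R4 <- R4 - (-11/15)*R2:  [    0     0  23/3     1     0 ]
R4 <- R4 - (23/12)*R3:  [      0       0       0  127/12   23/12 ]
Row echelon form:
[ -2      5  0       0      3 ]
[  0  -15/2  5       0  -15/2 ]
[  0      0  4      -5     -1 ]
[  0      0  0  127/12  23/12 ]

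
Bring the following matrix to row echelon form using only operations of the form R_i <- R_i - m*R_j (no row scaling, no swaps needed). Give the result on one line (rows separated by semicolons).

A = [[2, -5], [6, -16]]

Forward elimination:
R2 <- R2 - (3)*R1:  [  0  -1 ]
Row echelon form:
[ 2  -5 ]
[ 0  -1 ]

REF = [2 -5; 0 -1]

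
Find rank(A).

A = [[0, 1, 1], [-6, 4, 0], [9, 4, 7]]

rank(A) = 3

Row reduction:
R1 <-> R2   (pivot in column 1 was zero)
[ -6  4  0 ]
[  0  1  1 ]
[  9  4  7 ]
R3 <- R3 - (-3/2)*R1:  [  0  10   7 ]
R3 <- R3 - (10)*R2:  [  0   0  -3 ]
Row echelon form:
[ -6  4   0 ]
[  0  1   1 ]
[  0  0  -3 ]
Nonzero rows / pivot columns: 3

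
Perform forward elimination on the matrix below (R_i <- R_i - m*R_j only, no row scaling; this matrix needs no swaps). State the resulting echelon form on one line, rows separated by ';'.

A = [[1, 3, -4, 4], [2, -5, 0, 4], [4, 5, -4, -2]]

REF = [1 3 -4 4; 0 -11 8 -4; 0 0 76/11 -170/11]

Forward elimination:
R2 <- R2 - (2)*R1:  [   0  -11    8   -4 ]
R3 <- R3 - (4)*R1:  [   0   -7   12  -18 ]
R3 <- R3 - (7/11)*R2:  [       0        0    76/11  -170/11 ]
Row echelon form:
[ 1    3     -4        4 ]
[ 0  -11      8       -4 ]
[ 0    0  76/11  -170/11 ]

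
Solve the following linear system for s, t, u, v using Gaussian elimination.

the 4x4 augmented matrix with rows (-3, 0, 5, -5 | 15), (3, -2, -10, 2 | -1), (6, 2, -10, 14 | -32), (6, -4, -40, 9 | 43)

(-5, 5, -3, -3)

Forward elimination on [A|b]:
R2 <- R2 - (-1)*R1:  [  0  -2  -5  -3  14 ]
R3 <- R3 - (-2)*R1:  [  0   2   0   4  -2 ]
R4 <- R4 - (-2)*R1:  [   0   -4  -30   -1   73 ]
R3 <- R3 - (-1)*R2:  [  0   0  -5   1  12 ]
R4 <- R4 - (2)*R2:  [   0    0  -20    5   45 ]
R4 <- R4 - (4)*R3:  [  0   0   0   1  -3 ]
Row echelon form:
[ -3   0   5  -5  |  15 ]
[  0  -2  -5  -3  |  14 ]
[  0   0  -5   1  |  12 ]
[  0   0   0   1  |  -3 ]
Back-substitution:
v = (-3) / 1 = -3
u = (12 - (1)*(-3)) / -5 = -3
t = (14 - (-5)*(-3) - (-3)*(-3)) / -2 = 5
s = (15 - (5)*(-3) - (-5)*(-3)) / -3 = -5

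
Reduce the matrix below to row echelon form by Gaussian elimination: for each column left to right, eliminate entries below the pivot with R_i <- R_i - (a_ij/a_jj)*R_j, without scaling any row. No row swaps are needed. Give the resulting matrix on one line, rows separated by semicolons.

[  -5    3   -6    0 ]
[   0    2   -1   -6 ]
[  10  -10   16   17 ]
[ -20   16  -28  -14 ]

Forward elimination:
R3 <- R3 - (-2)*R1:  [  0  -4   4  17 ]
R4 <- R4 - (4)*R1:  [   0    4   -4  -14 ]
R3 <- R3 - (-2)*R2:  [ 0  0  2  5 ]
R4 <- R4 - (2)*R2:  [  0   0  -2  -2 ]
R4 <- R4 - (-1)*R3:  [ 0  0  0  3 ]
Row echelon form:
[ -5  3  -6   0 ]
[  0  2  -1  -6 ]
[  0  0   2   5 ]
[  0  0   0   3 ]

REF = [-5 3 -6 0; 0 2 -1 -6; 0 0 2 5; 0 0 0 3]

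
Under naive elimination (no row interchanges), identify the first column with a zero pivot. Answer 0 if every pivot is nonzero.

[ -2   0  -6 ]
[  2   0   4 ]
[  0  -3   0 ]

first zero-pivot column = 2

Naive forward elimination:
R2 <- R2 - (-1)*R1:  [  0   0  -2 ]
Matrix at this point:
[ -2   0  -6 ]
[  0   0  -2 ]
[  0  -3   0 ]
Pivot entry (2,2) is zero but row 3 has -3 in column 2 -> naive elimination stops; a row interchange (e.g. R2 <-> R3) would be required here.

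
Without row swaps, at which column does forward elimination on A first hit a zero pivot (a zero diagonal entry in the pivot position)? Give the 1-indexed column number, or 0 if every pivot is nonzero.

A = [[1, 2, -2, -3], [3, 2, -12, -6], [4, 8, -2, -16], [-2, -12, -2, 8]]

Naive forward elimination:
R2 <- R2 - (3)*R1:  [  0  -4  -6   3 ]
R3 <- R3 - (4)*R1:  [  0   0   6  -4 ]
R4 <- R4 - (-2)*R1:  [  0  -8  -6   2 ]
R4 <- R4 - (2)*R2:  [  0   0   6  -4 ]
R4 <- R4 - (1)*R3:  [ 0  0  0  0 ]
Matrix at this point:
[ 1   2  -2  -3 ]
[ 0  -4  -6   3 ]
[ 0   0   6  -4 ]
[ 0   0   0   0 ]
Pivot entry (4,4) in the last row is zero and there are no rows below to swap with -> zero pivot in column 4 (A is singular).

first zero-pivot column = 4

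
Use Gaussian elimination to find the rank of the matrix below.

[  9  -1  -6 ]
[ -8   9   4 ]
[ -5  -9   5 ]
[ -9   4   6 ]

rank(A) = 3

Row reduction:
R2 <- R2 - (-8/9)*R1:  [    0  73/9  -4/3 ]
R3 <- R3 - (-5/9)*R1:  [     0  -86/9    5/3 ]
R4 <- R4 - (-1)*R1:  [ 0  3  0 ]
R3 <- R3 - (-86/73)*R2:  [    0     0  7/73 ]
R4 <- R4 - (27/73)*R2:  [     0      0  36/73 ]
R4 <- R4 - (36/7)*R3:  [ 0  0  0 ]
Row echelon form:
[ 9    -1    -6 ]
[ 0  73/9  -4/3 ]
[ 0     0  7/73 ]
[ 0     0     0 ]
Nonzero rows / pivot columns: 3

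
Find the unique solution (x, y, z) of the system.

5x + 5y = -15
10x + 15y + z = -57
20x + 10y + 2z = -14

Forward elimination on [A|b]:
R2 <- R2 - (2)*R1:  [   0    5    1  -27 ]
R3 <- R3 - (4)*R1:  [   0  -10    2   46 ]
R3 <- R3 - (-2)*R2:  [  0   0   4  -8 ]
Row echelon form:
[ 5  5  0  |  -15 ]
[ 0  5  1  |  -27 ]
[ 0  0  4  |   -8 ]
Back-substitution:
z = (-8) / 4 = -2
y = (-27 - (1)*(-2)) / 5 = -5
x = (-15 - (5)*(-5)) / 5 = 2

(2, -5, -2)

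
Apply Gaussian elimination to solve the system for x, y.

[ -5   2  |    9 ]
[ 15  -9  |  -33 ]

(-1, 2)

Forward elimination on [A|b]:
R2 <- R2 - (-3)*R1:  [  0  -3  -6 ]
Row echelon form:
[ -5   2  |   9 ]
[  0  -3  |  -6 ]
Back-substitution:
y = (-6) / -3 = 2
x = (9 - (2)*(2)) / -5 = -1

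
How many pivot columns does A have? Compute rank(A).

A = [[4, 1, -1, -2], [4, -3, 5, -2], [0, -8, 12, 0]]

rank(A) = 2

Row reduction:
R2 <- R2 - (1)*R1:  [  0  -4   6   0 ]
R3 <- R3 - (2)*R2:  [ 0  0  0  0 ]
Row echelon form:
[ 4   1  -1  -2 ]
[ 0  -4   6   0 ]
[ 0   0   0   0 ]
Nonzero rows / pivot columns: 2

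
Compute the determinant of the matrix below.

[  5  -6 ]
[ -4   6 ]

Forward elimination:
R2 <- R2 - (-4/5)*R1:  [   0  6/5 ]
Upper-triangular form:
[ 5   -6 ]
[ 0  6/5 ]
det(A) = (-1)^0 * (5) * (6/5) = 6  (0 row swaps -> sign +1)

det(A) = 6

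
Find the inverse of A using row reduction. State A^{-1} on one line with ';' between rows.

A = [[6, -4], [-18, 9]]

Gauss-Jordan on [A | I]:
R1 <- (1/6)*R1:  [    1  -2/3  |   1/6     0 ]
R2 <- R2 - (-18)*R1:  [  0  -3  |   3   1 ]
R2 <- (1/-3)*R2:  [    0     1  |    -1  -1/3 ]
R1 <- R1 - (-2/3)*R2:  [    1     0  |  -1/2  -2/9 ]
Right block of [I | A^{-1}] is the inverse:
[ -1/2  -2/9 ]
[   -1  -1/3 ]

inverse = [-1/2 -2/9; -1 -1/3]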